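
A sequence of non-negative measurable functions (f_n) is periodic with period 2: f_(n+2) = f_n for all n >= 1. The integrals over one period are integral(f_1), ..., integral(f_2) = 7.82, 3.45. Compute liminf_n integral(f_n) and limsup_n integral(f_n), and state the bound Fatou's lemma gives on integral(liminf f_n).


The sequence (integral(f_n)) is periodic with period 2, repeating the values 7.82, 3.45 indefinitely.
Step 1: For a periodic sequence, every tail (a_m, a_(m+1), ...) contains all 2 period values infinitely often.
Step 2: Hence inf of every tail = min of the period values = min(7.82, 3.45) = 3.45.
        liminf_n integral(f_n) = sup over m of (inf of tail from m) = 3.45.
Step 3: Similarly sup of every tail = max of the period values = 7.82.
        limsup_n integral(f_n) = 7.82.
Step 4: Fatou's lemma: integral(liminf_n f_n) <= liminf_n integral(f_n) = 3.45.
        So the integral of the pointwise liminf is at most 3.45.


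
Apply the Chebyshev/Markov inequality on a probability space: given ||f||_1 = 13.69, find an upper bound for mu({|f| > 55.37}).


Chebyshev/Markov inequality: mu(|f| > eps) <= (||f||_p / eps)^p
Step 1: ||f||_1 / eps = 13.69 / 55.37 = 0.247246
Step 2: Raise to power p = 1:
  (0.247246)^1 = 0.247246
Step 3: Therefore mu(|f| > 55.37) <= 0.247246


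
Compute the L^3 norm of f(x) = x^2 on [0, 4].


Step 1: ||f||_3 = (integral_0^4 |x^2|^3 dx)^(1/3)
     = (integral_0^4 x^6 dx)^(1/3)
Step 2: integral_0^4 x^6 dx = [x^7/(7)] from 0 to 4 = 4^7/7
     = 16384/7 = 2340.571429
Step 3: ||f||_3 = (2340.571429)^(1/3) = 13.277225


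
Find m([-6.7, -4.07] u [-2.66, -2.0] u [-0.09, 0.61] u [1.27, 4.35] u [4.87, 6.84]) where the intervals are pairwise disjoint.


For pairwise disjoint intervals, m(union) = sum of lengths.
= (-4.07 - -6.7) + (-2.0 - -2.66) + (0.61 - -0.09) + (4.35 - 1.27) + (6.84 - 4.87)
= 2.63 + 0.66 + 0.7 + 3.08 + 1.97
= 9.04


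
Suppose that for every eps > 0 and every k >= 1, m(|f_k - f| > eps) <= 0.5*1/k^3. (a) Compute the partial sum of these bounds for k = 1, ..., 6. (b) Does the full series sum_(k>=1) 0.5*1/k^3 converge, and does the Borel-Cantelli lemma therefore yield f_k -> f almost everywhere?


Step 1: List the terms 0.5*1/k^3 for k = 1 to 6:
  k=1: 0.5
  k=2: 0.0625
  k=3: 0.018519
  k=4: 0.007812
  k=5: 0.004
  k=6: 0.002315
Step 2: Partial sum = 0.5 + 0.0625 + 0.018519 + 0.007812 + 0.004 + 0.002315
     = 0.595146
Step 3: The full series sum_(k>=1) 0.5*1/k^3 converges (p-series with p = 3 > 1; a constant multiple of a convergent series converges).
Step 4: Fix eps > 0. Since sum_k m(|f_k - f| > eps) < infinity, the Borel-Cantelli lemma gives
        m(limsup_k {|f_k - f| > eps}) = 0, i.e. for a.e. x, |f_k(x) - f(x)| <= eps for all large k.
        Applying this with eps = 1/j for j = 1, 2, ... and intersecting the countably many full-measure sets,
        for a.e. x we get limsup_k |f_k(x) - f(x)| <= 1/j for every j, hence f_k -> f almost everywhere.
Conclusion: series converges; Borel-Cantelli yields f_k -> f a.e.


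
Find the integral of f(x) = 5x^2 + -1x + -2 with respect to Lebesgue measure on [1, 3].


The Lebesgue integral of a Riemann-integrable function agrees with the Riemann integral.
Antiderivative F(x) = (5/3)x^3 + (-1/2)x^2 + -2x
F(3) = (5/3)*3^3 + (-1/2)*3^2 + -2*3
     = (5/3)*27 + (-1/2)*9 + -2*3
     = 45 + -4.5 + -6
     = 34.5
F(1) = -0.833333
Integral = F(3) - F(1) = 34.5 - -0.833333 = 35.333333


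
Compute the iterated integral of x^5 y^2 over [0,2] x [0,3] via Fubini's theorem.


By Fubini's theorem, the double integral factors as a product of single integrals:
Step 1: integral_0^2 x^5 dx = [x^6/6] from 0 to 2
     = 2^6/6 = 10.666667
Step 2: integral_0^3 y^2 dy = [y^3/3] from 0 to 3
     = 3^3/3 = 9
Step 3: Double integral = 10.666667 * 9 = 96


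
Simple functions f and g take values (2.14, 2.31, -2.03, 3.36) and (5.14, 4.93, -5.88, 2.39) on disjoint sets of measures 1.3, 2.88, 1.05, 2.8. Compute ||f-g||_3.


Step 1: Compute differences f_i - g_i:
  2.14 - 5.14 = -3
  2.31 - 4.93 = -2.62
  -2.03 - -5.88 = 3.85
  3.36 - 2.39 = 0.97
Step 2: Compute |diff|^3 * measure for each set:
  |-3|^3 * 1.3 = 27 * 1.3 = 35.1
  |-2.62|^3 * 2.88 = 17.984728 * 2.88 = 51.796017
  |3.85|^3 * 1.05 = 57.066625 * 1.05 = 59.919956
  |0.97|^3 * 2.8 = 0.912673 * 2.8 = 2.555484
Step 3: Sum = 149.371457
Step 4: ||f-g||_3 = (149.371457)^(1/3) = 5.305861


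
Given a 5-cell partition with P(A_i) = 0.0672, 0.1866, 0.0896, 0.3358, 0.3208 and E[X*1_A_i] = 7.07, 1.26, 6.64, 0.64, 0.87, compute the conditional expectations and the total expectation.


For each cell A_i: E[X|A_i] = E[X*1_A_i] / P(A_i)
Step 1: E[X|A_1] = 7.07 / 0.0672 = 105.208333
Step 2: E[X|A_2] = 1.26 / 0.1866 = 6.752412
Step 3: E[X|A_3] = 6.64 / 0.0896 = 74.107143
Step 4: E[X|A_4] = 0.64 / 0.3358 = 1.905896
Step 5: E[X|A_5] = 0.87 / 0.3208 = 2.71197
Verification: E[X] = sum E[X*1_A_i] = 7.07 + 1.26 + 6.64 + 0.64 + 0.87 = 16.48


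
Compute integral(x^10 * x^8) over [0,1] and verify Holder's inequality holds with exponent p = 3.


Step 1: Exact integral of f*g = integral(x^18, 0, 1) = 1/19
     = 0.052632
Step 2: Holder bound with p=3, q=1.5:
  ||f||_p = (integral x^30 dx)^(1/3) = (1/31)^(1/3) = 0.318331
  ||g||_q = (integral x^12 dx)^(1/1.5) = (1/13)^(1/1.5) = 0.180872
Step 3: Holder bound = ||f||_p * ||g||_q = 0.318331 * 0.180872 = 0.057577
Verification: 0.052632 <= 0.057577 (Holder holds)


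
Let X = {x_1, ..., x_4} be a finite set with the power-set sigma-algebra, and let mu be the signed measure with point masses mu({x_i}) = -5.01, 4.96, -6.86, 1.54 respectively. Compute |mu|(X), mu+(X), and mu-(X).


Step 1: Every measurable set is a union of atoms (the cells / points), so a Hahn decomposition is
  obtained by grouping atoms by sign: P = union of atoms with mu > 0, N = union of the remaining atoms.
  Atoms in P (indices): 2, 4;  atoms in N (indices): 1, 3
  Positive values: 4.96, 1.54
  Negative values: -5.01, -6.86
Step 2: mu+(X) = mu(P) = sum of positive atom values = 6.5
Step 3: mu-(X) = -mu(N) = sum of |negative atom values| = 11.87
Step 4: |mu|(X) = mu+(X) + mu-(X) = 6.5 + 11.87 = 18.37


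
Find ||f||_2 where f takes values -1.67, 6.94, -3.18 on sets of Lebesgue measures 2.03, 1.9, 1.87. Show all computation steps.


Step 1: Compute |f_i|^2 for each value:
  |-1.67|^2 = 2.7889
  |6.94|^2 = 48.1636
  |-3.18|^2 = 10.1124
Step 2: Multiply by measures and sum:
  2.7889 * 2.03 = 5.661467
  48.1636 * 1.9 = 91.51084
  10.1124 * 1.87 = 18.910188
Sum = 5.661467 + 91.51084 + 18.910188 = 116.082495
Step 3: Take the p-th root:
||f||_2 = (116.082495)^(1/2) = 10.774159


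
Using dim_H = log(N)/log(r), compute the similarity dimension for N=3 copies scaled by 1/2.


For a self-similar set with N copies scaled by 1/r:
dim_H = log(N)/log(r) = log(3)/log(2)
= 1.098612/0.693147
= 1.584963


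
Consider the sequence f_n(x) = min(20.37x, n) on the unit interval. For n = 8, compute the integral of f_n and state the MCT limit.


f(x) = 20.37x on [0,1]; f_n(x) = min(20.37x, n). At n = 8:
Step 1: f(x) reaches 8 at x = 8/20.37 = 0.392734
Step 2: integral(f_8) = integral(20.37x, 0, 0.392734) + integral(8, 0.392734, 1)
       = 20.37*0.392734^2/2 + 8*(1 - 0.392734)
       = 1.570938 + 4.858125
       = 6.429062
Step 3: As n -> infinity, f_n increases to f, so by MCT integral(f_n) -> integral(f) = 20.37/2 = 10.185.
Convergence: integral(f_8) = 6.429062 -> 10.185 as n -> infinity


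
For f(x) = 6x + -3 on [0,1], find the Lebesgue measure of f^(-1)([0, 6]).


f^(-1)([0, 6]) = {x : 0 <= 6x + -3 <= 6}
Solving: (0 - -3)/6 <= x <= (6 - -3)/6
= [0.5, 1.5]
Intersecting with [0,1]: [0.5, 1]
Measure = 1 - 0.5 = 0.5


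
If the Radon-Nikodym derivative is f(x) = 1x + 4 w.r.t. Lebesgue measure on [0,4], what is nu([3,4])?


nu(A) = integral_A (dnu/dmu) dmu = integral_3^4 (1x + 4) dx
Step 1: Antiderivative F(x) = (1/2)x^2 + 4x
Step 2: F(4) = (1/2)*4^2 + 4*4 = 8 + 16 = 24
Step 3: F(3) = (1/2)*3^2 + 4*3 = 4.5 + 12 = 16.5
Step 4: nu([3,4]) = F(4) - F(3) = 24 - 16.5 = 7.5


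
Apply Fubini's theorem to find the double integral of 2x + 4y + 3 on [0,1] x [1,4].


By Fubini, integrate in x first, then y.
Step 1: Fix y, integrate over x in [0,1]:
  integral(2x + 4y + 3, x=0..1)
  = 2*(1^2 - 0^2)/2 + (4y + 3)*(1 - 0)
  = 1 + (4y + 3)*1
  = 1 + 4y + 3
  = 4 + 4y
Step 2: Integrate over y in [1,4]:
  integral(4 + 4y, y=1..4)
  = 4*3 + 4*(4^2 - 1^2)/2
  = 12 + 30
  = 42


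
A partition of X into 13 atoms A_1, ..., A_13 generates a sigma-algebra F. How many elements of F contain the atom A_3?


Each element of F is a union of some subset S of the 13 atoms.
The element contains A_3 iff A_3 is in S.
So we count subsets S of {A_1,...,A_13} with A_3 in S: choose freely among the other 12 atoms.
Count = 2^(13-1) = 2^12 = 4096.


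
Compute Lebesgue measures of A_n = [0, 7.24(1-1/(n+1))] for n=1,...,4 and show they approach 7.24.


By continuity of measure from below: if A_n increases to A, then m(A_n) -> m(A).
Here A = [0, 7.24], so m(A) = 7.24
Step 1: a_1 = 7.24*(1 - 1/2) = 3.62, m(A_1) = 3.62
Step 2: a_2 = 7.24*(1 - 1/3) = 4.8267, m(A_2) = 4.8267
Step 3: a_3 = 7.24*(1 - 1/4) = 5.43, m(A_3) = 5.43
Step 4: a_4 = 7.24*(1 - 1/5) = 5.792, m(A_4) = 5.792
Limit: m(A_n) -> m([0,7.24]) = 7.24


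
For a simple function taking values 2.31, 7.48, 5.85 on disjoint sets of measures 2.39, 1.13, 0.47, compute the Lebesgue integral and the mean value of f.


Step 1: Integral = sum(value_i * measure_i)
= 2.31*2.39 + 7.48*1.13 + 5.85*0.47
= 5.5209 + 8.4524 + 2.7495
= 16.7228
Step 2: Total measure of domain = 2.39 + 1.13 + 0.47 = 3.99
Step 3: Average value = 16.7228 / 3.99 = 4.191178


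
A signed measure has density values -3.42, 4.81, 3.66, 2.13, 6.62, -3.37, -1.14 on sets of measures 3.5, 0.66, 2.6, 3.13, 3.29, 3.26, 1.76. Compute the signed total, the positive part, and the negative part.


Step 1: Compute signed measure on each set:
  Set 1: -3.42 * 3.5 = -11.97
  Set 2: 4.81 * 0.66 = 3.1746
  Set 3: 3.66 * 2.6 = 9.516
  Set 4: 2.13 * 3.13 = 6.6669
  Set 5: 6.62 * 3.29 = 21.7798
  Set 6: -3.37 * 3.26 = -10.9862
  Set 7: -1.14 * 1.76 = -2.0064
Step 2: Total signed measure = (-11.97) + (3.1746) + (9.516) + (6.6669) + (21.7798) + (-10.9862) + (-2.0064)
     = 16.1747
Step 3: Positive part mu+(X) = sum of positive contributions = 41.1373
Step 4: Negative part mu-(X) = |sum of negative contributions| = 24.9626


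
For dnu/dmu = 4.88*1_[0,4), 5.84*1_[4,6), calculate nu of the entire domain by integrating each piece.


Integrate each piece of the Radon-Nikodym derivative:
Step 1: integral_0^4 4.88 dx = 4.88*(4-0) = 4.88*4 = 19.52
Step 2: integral_4^6 5.84 dx = 5.84*(6-4) = 5.84*2 = 11.68
Total: 19.52 + 11.68 = 31.2


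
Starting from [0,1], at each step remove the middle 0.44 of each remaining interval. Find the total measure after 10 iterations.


Step 1: At each step, fraction remaining = 1 - 0.44 = 0.56
Step 2: After 10 steps, measure = (0.56)^10
Result = 0.003033


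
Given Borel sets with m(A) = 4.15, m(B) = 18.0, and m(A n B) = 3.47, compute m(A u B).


By inclusion-exclusion: m(A u B) = m(A) + m(B) - m(A n B)
= 4.15 + 18.0 - 3.47
= 18.68


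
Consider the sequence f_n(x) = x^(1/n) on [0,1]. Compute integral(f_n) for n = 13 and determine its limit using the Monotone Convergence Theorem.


At n = 13: f_13(x) = x^(1/13).
Step 1: integral(x^(1/13), 0, 1) = [x^(1/13+1) / (1/13+1)] from 0 to 1
     = 1 / (1/13 + 1) = 1 / ((13+1)/13) = 13/(13+1)
     = 13/14 = 0.928571
Step 2: As n -> infinity, f_n(x) = x^(1/n) -> 1 for x in (0,1], and f_n is increasing in n.
By MCT, lim_n integral(f_n) = integral(lim_n f_n) = integral(1, 0, 1) = 1.
Step 3: Verify convergence: 13/14 = 0.928571 -> 1


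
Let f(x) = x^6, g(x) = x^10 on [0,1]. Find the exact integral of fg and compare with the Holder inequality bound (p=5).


Step 1: Exact integral of f*g = integral(x^16, 0, 1) = 1/17
     = 0.058824
Step 2: Holder bound with p=5, q=1.25:
  ||f||_p = (integral x^30 dx)^(1/5) = (1/31)^(1/5) = 0.503185
  ||g||_q = (integral x^12.5 dx)^(1/1.25) = (1/13.5)^(1/1.25) = 0.124662
Step 3: Holder bound = ||f||_p * ||g||_q = 0.503185 * 0.124662 = 0.062728
Verification: 0.058824 <= 0.062728 (Holder holds)


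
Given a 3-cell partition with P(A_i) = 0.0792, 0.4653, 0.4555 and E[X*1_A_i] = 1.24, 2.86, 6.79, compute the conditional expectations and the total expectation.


For each cell A_i: E[X|A_i] = E[X*1_A_i] / P(A_i)
Step 1: E[X|A_1] = 1.24 / 0.0792 = 15.656566
Step 2: E[X|A_2] = 2.86 / 0.4653 = 6.146572
Step 3: E[X|A_3] = 6.79 / 0.4555 = 14.906696
Verification: E[X] = sum E[X*1_A_i] = 1.24 + 2.86 + 6.79 = 10.89


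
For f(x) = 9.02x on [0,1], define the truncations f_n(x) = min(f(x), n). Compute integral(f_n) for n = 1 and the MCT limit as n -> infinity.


f(x) = 9.02x on [0,1]; f_n(x) = min(9.02x, n). At n = 1:
Step 1: f(x) reaches 1 at x = 1/9.02 = 0.110865
Step 2: integral(f_1) = integral(9.02x, 0, 0.110865) + integral(1, 0.110865, 1)
       = 9.02*0.110865^2/2 + 1*(1 - 0.110865)
       = 0.055432 + 0.889135
       = 0.944568
Step 3: As n -> infinity, f_n increases to f, so by MCT integral(f_n) -> integral(f) = 9.02/2 = 4.51.
Convergence: integral(f_1) = 0.944568 -> 4.51 as n -> infinity


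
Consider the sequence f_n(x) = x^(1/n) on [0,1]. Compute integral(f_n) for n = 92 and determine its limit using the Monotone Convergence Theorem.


At n = 92: f_92(x) = x^(1/92).
Step 1: integral(x^(1/92), 0, 1) = [x^(1/92+1) / (1/92+1)] from 0 to 1
     = 1 / (1/92 + 1) = 1 / ((92+1)/92) = 92/(92+1)
     = 92/93 = 0.989247
Step 2: As n -> infinity, f_n(x) = x^(1/n) -> 1 for x in (0,1], and f_n is increasing in n.
By MCT, lim_n integral(f_n) = integral(lim_n f_n) = integral(1, 0, 1) = 1.
Step 3: Verify convergence: 92/93 = 0.989247 -> 1


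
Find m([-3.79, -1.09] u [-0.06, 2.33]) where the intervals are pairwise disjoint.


For pairwise disjoint intervals, m(union) = sum of lengths.
= (-1.09 - -3.79) + (2.33 - -0.06)
= 2.7 + 2.39
= 5.09


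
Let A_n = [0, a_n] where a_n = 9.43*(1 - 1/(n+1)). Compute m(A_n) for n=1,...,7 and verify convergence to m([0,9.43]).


By continuity of measure from below: if A_n increases to A, then m(A_n) -> m(A).
Here A = [0, 9.43], so m(A) = 9.43
Step 1: a_1 = 9.43*(1 - 1/2) = 4.715, m(A_1) = 4.715
Step 2: a_2 = 9.43*(1 - 1/3) = 6.2867, m(A_2) = 6.2867
Step 3: a_3 = 9.43*(1 - 1/4) = 7.0725, m(A_3) = 7.0725
Step 4: a_4 = 9.43*(1 - 1/5) = 7.544, m(A_4) = 7.544
Step 5: a_5 = 9.43*(1 - 1/6) = 7.8583, m(A_5) = 7.8583
Step 6: a_6 = 9.43*(1 - 1/7) = 8.0829, m(A_6) = 8.0829
Step 7: a_7 = 9.43*(1 - 1/8) = 8.2512, m(A_7) = 8.2512
Limit: m(A_n) -> m([0,9.43]) = 9.43


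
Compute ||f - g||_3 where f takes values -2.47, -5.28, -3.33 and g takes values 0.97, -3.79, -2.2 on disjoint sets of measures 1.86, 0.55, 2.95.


Step 1: Compute differences f_i - g_i:
  -2.47 - 0.97 = -3.44
  -5.28 - -3.79 = -1.49
  -3.33 - -2.2 = -1.13
Step 2: Compute |diff|^3 * measure for each set:
  |-3.44|^3 * 1.86 = 40.707584 * 1.86 = 75.716106
  |-1.49|^3 * 0.55 = 3.307949 * 0.55 = 1.819372
  |-1.13|^3 * 2.95 = 1.442897 * 2.95 = 4.256546
Step 3: Sum = 81.792024
Step 4: ||f-g||_3 = (81.792024)^(1/3) = 4.340805


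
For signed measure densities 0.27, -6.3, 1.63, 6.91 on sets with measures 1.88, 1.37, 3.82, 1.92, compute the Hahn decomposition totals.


Step 1: Compute signed measure on each set:
  Set 1: 0.27 * 1.88 = 0.5076
  Set 2: -6.3 * 1.37 = -8.631
  Set 3: 1.63 * 3.82 = 6.2266
  Set 4: 6.91 * 1.92 = 13.2672
Step 2: Total signed measure = (0.5076) + (-8.631) + (6.2266) + (13.2672)
     = 11.3704
Step 3: Positive part mu+(X) = sum of positive contributions = 20.0014
Step 4: Negative part mu-(X) = |sum of negative contributions| = 8.631


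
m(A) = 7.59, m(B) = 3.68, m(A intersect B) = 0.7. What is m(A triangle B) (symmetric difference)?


m(A Delta B) = m(A) + m(B) - 2*m(A n B)
= 7.59 + 3.68 - 2*0.7
= 7.59 + 3.68 - 1.4
= 9.87


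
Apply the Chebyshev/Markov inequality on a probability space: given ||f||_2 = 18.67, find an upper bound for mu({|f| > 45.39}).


Chebyshev/Markov inequality: mu(|f| > eps) <= (||f||_p / eps)^p
Step 1: ||f||_2 / eps = 18.67 / 45.39 = 0.411324
Step 2: Raise to power p = 2:
  (0.411324)^2 = 0.169187
Step 3: Therefore mu(|f| > 45.39) <= 0.169187


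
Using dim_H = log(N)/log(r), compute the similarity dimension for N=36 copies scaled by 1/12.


For a self-similar set with N copies scaled by 1/r:
dim_H = log(N)/log(r) = log(36)/log(12)
= 3.583519/2.484907
= 1.442114


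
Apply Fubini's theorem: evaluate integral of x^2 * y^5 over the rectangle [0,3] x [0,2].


By Fubini's theorem, the double integral factors as a product of single integrals:
Step 1: integral_0^3 x^2 dx = [x^3/3] from 0 to 3
     = 3^3/3 = 9
Step 2: integral_0^2 y^5 dy = [y^6/6] from 0 to 2
     = 2^6/6 = 10.666667
Step 3: Double integral = 9 * 10.666667 = 96


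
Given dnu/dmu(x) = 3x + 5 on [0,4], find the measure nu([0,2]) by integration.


nu(A) = integral_A (dnu/dmu) dmu = integral_0^2 (3x + 5) dx
Step 1: Antiderivative F(x) = (3/2)x^2 + 5x
Step 2: F(2) = (3/2)*2^2 + 5*2 = 6 + 10 = 16
Step 3: F(0) = (3/2)*0^2 + 5*0 = 0.0 + 0 = 0.0
Step 4: nu([0,2]) = F(2) - F(0) = 16 - 0.0 = 16


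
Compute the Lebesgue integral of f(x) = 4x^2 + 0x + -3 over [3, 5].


The Lebesgue integral of a Riemann-integrable function agrees with the Riemann integral.
Antiderivative F(x) = (4/3)x^3 + (0/2)x^2 + -3x
F(5) = (4/3)*5^3 + (0/2)*5^2 + -3*5
     = (4/3)*125 + (0/2)*25 + -3*5
     = 166.666667 + 0.0 + -15
     = 151.666667
F(3) = 27
Integral = F(5) - F(3) = 151.666667 - 27 = 124.666667


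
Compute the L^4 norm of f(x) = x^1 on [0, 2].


Step 1: ||f||_4 = (integral_0^2 |x^1|^4 dx)^(1/4)
     = (integral_0^2 x^4 dx)^(1/4)
Step 2: integral_0^2 x^4 dx = [x^5/(5)] from 0 to 2 = 2^5/5
     = 32/5 = 6.4
Step 3: ||f||_4 = (6.4)^(1/4) = 1.590541


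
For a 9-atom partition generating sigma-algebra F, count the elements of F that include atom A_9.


Each element of F is a union of some subset S of the 9 atoms.
The element contains A_9 iff A_9 is in S.
So we count subsets S of {A_1,...,A_9} with A_9 in S: choose freely among the other 8 atoms.
Count = 2^(9-1) = 2^8 = 256.


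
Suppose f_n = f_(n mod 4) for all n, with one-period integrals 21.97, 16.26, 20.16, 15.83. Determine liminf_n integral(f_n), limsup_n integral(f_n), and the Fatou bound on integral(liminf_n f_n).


The sequence (integral(f_n)) is periodic with period 4, repeating the values 21.97, 16.26, 20.16, 15.83 indefinitely.
Step 1: For a periodic sequence, every tail (a_m, a_(m+1), ...) contains all 4 period values infinitely often.
Step 2: Hence inf of every tail = min of the period values = min(21.97, 16.26, 20.16, 15.83) = 15.83.
        liminf_n integral(f_n) = sup over m of (inf of tail from m) = 15.83.
Step 3: Similarly sup of every tail = max of the period values = 21.97.
        limsup_n integral(f_n) = 21.97.
Step 4: Fatou's lemma: integral(liminf_n f_n) <= liminf_n integral(f_n) = 15.83.
        So the integral of the pointwise liminf is at most 15.83.


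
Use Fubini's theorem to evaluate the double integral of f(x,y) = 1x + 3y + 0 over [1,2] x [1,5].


By Fubini, integrate in x first, then y.
Step 1: Fix y, integrate over x in [1,2]:
  integral(1x + 3y + 0, x=1..2)
  = 1*(2^2 - 1^2)/2 + (3y + 0)*(2 - 1)
  = 1.5 + (3y + 0)*1
  = 1.5 + 3y + 0
  = 1.5 + 3y
Step 2: Integrate over y in [1,5]:
  integral(1.5 + 3y, y=1..5)
  = 1.5*4 + 3*(5^2 - 1^2)/2
  = 6 + 36
  = 42


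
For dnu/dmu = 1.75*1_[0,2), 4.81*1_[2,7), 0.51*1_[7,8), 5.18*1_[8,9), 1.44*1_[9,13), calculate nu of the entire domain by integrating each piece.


Integrate each piece of the Radon-Nikodym derivative:
Step 1: integral_0^2 1.75 dx = 1.75*(2-0) = 1.75*2 = 3.5
Step 2: integral_2^7 4.81 dx = 4.81*(7-2) = 4.81*5 = 24.05
Step 3: integral_7^8 0.51 dx = 0.51*(8-7) = 0.51*1 = 0.51
Step 4: integral_8^9 5.18 dx = 5.18*(9-8) = 5.18*1 = 5.18
Step 5: integral_9^13 1.44 dx = 1.44*(13-9) = 1.44*4 = 5.76
Total: 3.5 + 24.05 + 0.51 + 5.18 + 5.76 = 39


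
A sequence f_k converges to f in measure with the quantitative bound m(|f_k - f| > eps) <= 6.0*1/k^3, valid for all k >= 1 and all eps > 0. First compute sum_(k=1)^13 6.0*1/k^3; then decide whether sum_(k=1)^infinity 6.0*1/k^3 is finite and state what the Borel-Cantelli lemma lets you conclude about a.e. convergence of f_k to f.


Step 1: List the terms 6.0*1/k^3 for k = 1 to 13:
  k=1: 6
  k=2: 0.75
  k=3: 0.222222
  k=4: 0.09375
  k=5: 0.048
  k=6: 0.027778
  k=7: 0.017493
  k=8: 0.011719
  k=9: 0.00823
  k=10: 0.006
  k=11: 0.004508
  k=12: 0.003472
  k=13: 0.002731
Step 2: Partial sum = 6 + 0.75 + 0.222222 + 0.09375 + 0.048 + 0.027778 + 0.017493 + 0.011719 + 0.00823 + 0.006 + 0.004508 + 0.003472 + 0.002731
     = 7.195903
Step 3: The full series sum_(k>=1) 6.0*1/k^3 converges (p-series with p = 3 > 1; a constant multiple of a convergent series converges).
Step 4: Fix eps > 0. Since sum_k m(|f_k - f| > eps) < infinity, the Borel-Cantelli lemma gives
        m(limsup_k {|f_k - f| > eps}) = 0, i.e. for a.e. x, |f_k(x) - f(x)| <= eps for all large k.
        Applying this with eps = 1/j for j = 1, 2, ... and intersecting the countably many full-measure sets,
        for a.e. x we get limsup_k |f_k(x) - f(x)| <= 1/j for every j, hence f_k -> f almost everywhere.
Conclusion: series converges; Borel-Cantelli yields f_k -> f a.e.


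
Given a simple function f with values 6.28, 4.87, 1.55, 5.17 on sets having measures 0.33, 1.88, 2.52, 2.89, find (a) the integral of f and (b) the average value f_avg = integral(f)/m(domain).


Step 1: Integral = sum(value_i * measure_i)
= 6.28*0.33 + 4.87*1.88 + 1.55*2.52 + 5.17*2.89
= 2.0724 + 9.1556 + 3.906 + 14.9413
= 30.0753
Step 2: Total measure of domain = 0.33 + 1.88 + 2.52 + 2.89 = 7.62
Step 3: Average value = 30.0753 / 7.62 = 3.94689


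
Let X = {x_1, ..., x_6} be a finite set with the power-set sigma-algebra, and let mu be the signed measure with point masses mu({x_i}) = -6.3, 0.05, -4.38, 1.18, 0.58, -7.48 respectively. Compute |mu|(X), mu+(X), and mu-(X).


Step 1: Every measurable set is a union of atoms (the cells / points), so a Hahn decomposition is
  obtained by grouping atoms by sign: P = union of atoms with mu > 0, N = union of the remaining atoms.
  Atoms in P (indices): 2, 4, 5;  atoms in N (indices): 1, 3, 6
  Positive values: 0.05, 1.18, 0.58
  Negative values: -6.3, -4.38, -7.48
Step 2: mu+(X) = mu(P) = sum of positive atom values = 1.81
Step 3: mu-(X) = -mu(N) = sum of |negative atom values| = 18.16
Step 4: |mu|(X) = mu+(X) + mu-(X) = 1.81 + 18.16 = 19.97


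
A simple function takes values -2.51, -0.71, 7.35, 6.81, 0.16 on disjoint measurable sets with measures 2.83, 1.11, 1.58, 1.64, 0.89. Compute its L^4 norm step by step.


Step 1: Compute |f_i|^4 for each value:
  |-2.51|^4 = 39.69126
  |-0.71|^4 = 0.254117
  |7.35|^4 = 2918.430506
  |6.81|^4 = 2150.742651
  |0.16|^4 = 6.553600e-04
Step 2: Multiply by measures and sum:
  39.69126 * 2.83 = 112.326266
  0.254117 * 1.11 = 0.28207
  2918.430506 * 1.58 = 4611.1202
  2150.742651 * 1.64 = 3527.217948
  6.553600e-04 * 0.89 = 5.832704e-04
Sum = 112.326266 + 0.28207 + 4611.1202 + 3527.217948 + 5.832704e-04 = 8250.947067
Step 3: Take the p-th root:
||f||_4 = (8250.947067)^(1/4) = 9.530725


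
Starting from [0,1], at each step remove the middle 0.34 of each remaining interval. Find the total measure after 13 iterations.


Step 1: At each step, fraction remaining = 1 - 0.34 = 0.66
Step 2: After 13 steps, measure = (0.66)^13
Result = 0.004509


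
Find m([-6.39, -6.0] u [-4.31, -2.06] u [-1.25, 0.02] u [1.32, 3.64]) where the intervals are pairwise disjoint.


For pairwise disjoint intervals, m(union) = sum of lengths.
= (-6.0 - -6.39) + (-2.06 - -4.31) + (0.02 - -1.25) + (3.64 - 1.32)
= 0.39 + 2.25 + 1.27 + 2.32
= 6.23


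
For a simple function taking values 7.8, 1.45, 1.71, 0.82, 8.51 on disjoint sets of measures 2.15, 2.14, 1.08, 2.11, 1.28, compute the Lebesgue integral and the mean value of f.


Step 1: Integral = sum(value_i * measure_i)
= 7.8*2.15 + 1.45*2.14 + 1.71*1.08 + 0.82*2.11 + 8.51*1.28
= 16.77 + 3.103 + 1.8468 + 1.7302 + 10.8928
= 34.3428
Step 2: Total measure of domain = 2.15 + 2.14 + 1.08 + 2.11 + 1.28 = 8.76
Step 3: Average value = 34.3428 / 8.76 = 3.920411


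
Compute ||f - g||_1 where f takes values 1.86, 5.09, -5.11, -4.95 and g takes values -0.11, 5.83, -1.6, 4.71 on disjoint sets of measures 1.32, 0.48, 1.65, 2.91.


Step 1: Compute differences f_i - g_i:
  1.86 - -0.11 = 1.97
  5.09 - 5.83 = -0.74
  -5.11 - -1.6 = -3.51
  -4.95 - 4.71 = -9.66
Step 2: Compute |diff|^1 * measure for each set:
  |1.97|^1 * 1.32 = 1.97 * 1.32 = 2.6004
  |-0.74|^1 * 0.48 = 0.74 * 0.48 = 0.3552
  |-3.51|^1 * 1.65 = 3.51 * 1.65 = 5.7915
  |-9.66|^1 * 2.91 = 9.66 * 2.91 = 28.1106
Step 3: Sum = 36.8577
Step 4: ||f-g||_1 = (36.8577)^(1/1) = 36.8577


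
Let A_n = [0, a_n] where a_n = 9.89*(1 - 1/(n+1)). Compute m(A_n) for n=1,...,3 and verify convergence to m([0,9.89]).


By continuity of measure from below: if A_n increases to A, then m(A_n) -> m(A).
Here A = [0, 9.89], so m(A) = 9.89
Step 1: a_1 = 9.89*(1 - 1/2) = 4.945, m(A_1) = 4.945
Step 2: a_2 = 9.89*(1 - 1/3) = 6.5933, m(A_2) = 6.5933
Step 3: a_3 = 9.89*(1 - 1/4) = 7.4175, m(A_3) = 7.4175
Limit: m(A_n) -> m([0,9.89]) = 9.89


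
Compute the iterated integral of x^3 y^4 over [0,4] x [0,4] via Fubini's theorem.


By Fubini's theorem, the double integral factors as a product of single integrals:
Step 1: integral_0^4 x^3 dx = [x^4/4] from 0 to 4
     = 4^4/4 = 64
Step 2: integral_0^4 y^4 dy = [y^5/5] from 0 to 4
     = 4^5/5 = 204.8
Step 3: Double integral = 64 * 204.8 = 13107.2


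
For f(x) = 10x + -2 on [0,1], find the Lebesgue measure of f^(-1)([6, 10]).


f^(-1)([6, 10]) = {x : 6 <= 10x + -2 <= 10}
Solving: (6 - -2)/10 <= x <= (10 - -2)/10
= [0.8, 1.2]
Intersecting with [0,1]: [0.8, 1]
Measure = 1 - 0.8 = 0.2


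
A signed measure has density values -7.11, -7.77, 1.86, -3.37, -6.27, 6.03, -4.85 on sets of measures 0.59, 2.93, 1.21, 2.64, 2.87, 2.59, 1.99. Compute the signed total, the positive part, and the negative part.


Step 1: Compute signed measure on each set:
  Set 1: -7.11 * 0.59 = -4.1949
  Set 2: -7.77 * 2.93 = -22.7661
  Set 3: 1.86 * 1.21 = 2.2506
  Set 4: -3.37 * 2.64 = -8.8968
  Set 5: -6.27 * 2.87 = -17.9949
  Set 6: 6.03 * 2.59 = 15.6177
  Set 7: -4.85 * 1.99 = -9.6515
Step 2: Total signed measure = (-4.1949) + (-22.7661) + (2.2506) + (-8.8968) + (-17.9949) + (15.6177) + (-9.6515)
     = -45.6359
Step 3: Positive part mu+(X) = sum of positive contributions = 17.8683
Step 4: Negative part mu-(X) = |sum of negative contributions| = 63.5042


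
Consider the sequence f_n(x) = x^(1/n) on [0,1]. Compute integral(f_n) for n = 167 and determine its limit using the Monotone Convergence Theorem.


At n = 167: f_167(x) = x^(1/167).
Step 1: integral(x^(1/167), 0, 1) = [x^(1/167+1) / (1/167+1)] from 0 to 1
     = 1 / (1/167 + 1) = 1 / ((167+1)/167) = 167/(167+1)
     = 167/168 = 0.994048
Step 2: As n -> infinity, f_n(x) = x^(1/n) -> 1 for x in (0,1], and f_n is increasing in n.
By MCT, lim_n integral(f_n) = integral(lim_n f_n) = integral(1, 0, 1) = 1.
Step 3: Verify convergence: 167/168 = 0.994048 -> 1


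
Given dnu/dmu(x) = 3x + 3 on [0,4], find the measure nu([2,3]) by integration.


nu(A) = integral_A (dnu/dmu) dmu = integral_2^3 (3x + 3) dx
Step 1: Antiderivative F(x) = (3/2)x^2 + 3x
Step 2: F(3) = (3/2)*3^2 + 3*3 = 13.5 + 9 = 22.5
Step 3: F(2) = (3/2)*2^2 + 3*2 = 6 + 6 = 12
Step 4: nu([2,3]) = F(3) - F(2) = 22.5 - 12 = 10.5


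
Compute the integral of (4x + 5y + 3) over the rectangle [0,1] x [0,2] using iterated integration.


By Fubini, integrate in x first, then y.
Step 1: Fix y, integrate over x in [0,1]:
  integral(4x + 5y + 3, x=0..1)
  = 4*(1^2 - 0^2)/2 + (5y + 3)*(1 - 0)
  = 2 + (5y + 3)*1
  = 2 + 5y + 3
  = 5 + 5y
Step 2: Integrate over y in [0,2]:
  integral(5 + 5y, y=0..2)
  = 5*2 + 5*(2^2 - 0^2)/2
  = 10 + 10
  = 20


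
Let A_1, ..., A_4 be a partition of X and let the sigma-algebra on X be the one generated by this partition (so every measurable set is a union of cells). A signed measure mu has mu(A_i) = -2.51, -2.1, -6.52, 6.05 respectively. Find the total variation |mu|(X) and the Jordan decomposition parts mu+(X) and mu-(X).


Step 1: Every measurable set is a union of atoms (the cells / points), so a Hahn decomposition is
  obtained by grouping atoms by sign: P = union of atoms with mu > 0, N = union of the remaining atoms.
  Atoms in P (indices): 4;  atoms in N (indices): 1, 2, 3
  Positive values: 6.05
  Negative values: -2.51, -2.1, -6.52
Step 2: mu+(X) = mu(P) = sum of positive atom values = 6.05
Step 3: mu-(X) = -mu(N) = sum of |negative atom values| = 11.13
Step 4: |mu|(X) = mu+(X) + mu-(X) = 6.05 + 11.13 = 17.18


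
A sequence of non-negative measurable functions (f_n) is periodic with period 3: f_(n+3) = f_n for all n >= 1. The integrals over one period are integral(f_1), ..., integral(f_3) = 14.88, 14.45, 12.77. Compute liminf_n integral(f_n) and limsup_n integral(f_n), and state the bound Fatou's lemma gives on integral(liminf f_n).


The sequence (integral(f_n)) is periodic with period 3, repeating the values 14.88, 14.45, 12.77 indefinitely.
Step 1: For a periodic sequence, every tail (a_m, a_(m+1), ...) contains all 3 period values infinitely often.
Step 2: Hence inf of every tail = min of the period values = min(14.88, 14.45, 12.77) = 12.77.
        liminf_n integral(f_n) = sup over m of (inf of tail from m) = 12.77.
Step 3: Similarly sup of every tail = max of the period values = 14.88.
        limsup_n integral(f_n) = 14.88.
Step 4: Fatou's lemma: integral(liminf_n f_n) <= liminf_n integral(f_n) = 12.77.
        So the integral of the pointwise liminf is at most 12.77.


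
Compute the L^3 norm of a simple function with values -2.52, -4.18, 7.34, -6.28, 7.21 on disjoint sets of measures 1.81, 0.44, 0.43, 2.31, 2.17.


Step 1: Compute |f_i|^3 for each value:
  |-2.52|^3 = 16.003008
  |-4.18|^3 = 73.034632
  |7.34|^3 = 395.446904
  |-6.28|^3 = 247.673152
  |7.21|^3 = 374.805361
Step 2: Multiply by measures and sum:
  16.003008 * 1.81 = 28.965444
  73.034632 * 0.44 = 32.135238
  395.446904 * 0.43 = 170.042169
  247.673152 * 2.31 = 572.124981
  374.805361 * 2.17 = 813.327633
Sum = 28.965444 + 32.135238 + 170.042169 + 572.124981 + 813.327633 = 1616.595466
Step 3: Take the p-th root:
||f||_3 = (1616.595466)^(1/3) = 11.73637


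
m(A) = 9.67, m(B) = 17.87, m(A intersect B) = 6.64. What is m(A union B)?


By inclusion-exclusion: m(A u B) = m(A) + m(B) - m(A n B)
= 9.67 + 17.87 - 6.64
= 20.9


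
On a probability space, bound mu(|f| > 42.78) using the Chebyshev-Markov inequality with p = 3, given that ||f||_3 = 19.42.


Chebyshev/Markov inequality: mu(|f| > eps) <= (||f||_p / eps)^p
Step 1: ||f||_3 / eps = 19.42 / 42.78 = 0.45395
Step 2: Raise to power p = 3:
  (0.45395)^3 = 0.093546
Step 3: Therefore mu(|f| > 42.78) <= 0.093546


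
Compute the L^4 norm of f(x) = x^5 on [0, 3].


Step 1: ||f||_4 = (integral_0^3 |x^5|^4 dx)^(1/4)
     = (integral_0^3 x^20 dx)^(1/4)
Step 2: integral_0^3 x^20 dx = [x^21/(21)] from 0 to 3 = 3^21/21
     = 10460353203/21 = 4.981121e+08
Step 3: ||f||_4 = (4.981121e+08)^(1/4) = 149.393521


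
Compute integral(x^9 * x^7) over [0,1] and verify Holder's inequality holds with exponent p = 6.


Step 1: Exact integral of f*g = integral(x^16, 0, 1) = 1/17
     = 0.058824
Step 2: Holder bound with p=6, q=1.2:
  ||f||_p = (integral x^54 dx)^(1/6) = (1/55)^(1/6) = 0.51279
  ||g||_q = (integral x^8.4 dx)^(1/1.2) = (1/9.4)^(1/1.2) = 0.154547
Step 3: Holder bound = ||f||_p * ||g||_q = 0.51279 * 0.154547 = 0.07925
Verification: 0.058824 <= 0.07925 (Holder holds)


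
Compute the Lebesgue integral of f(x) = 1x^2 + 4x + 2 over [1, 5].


The Lebesgue integral of a Riemann-integrable function agrees with the Riemann integral.
Antiderivative F(x) = (1/3)x^3 + (4/2)x^2 + 2x
F(5) = (1/3)*5^3 + (4/2)*5^2 + 2*5
     = (1/3)*125 + (4/2)*25 + 2*5
     = 41.666667 + 50 + 10
     = 101.666667
F(1) = 4.333333
Integral = F(5) - F(1) = 101.666667 - 4.333333 = 97.333333


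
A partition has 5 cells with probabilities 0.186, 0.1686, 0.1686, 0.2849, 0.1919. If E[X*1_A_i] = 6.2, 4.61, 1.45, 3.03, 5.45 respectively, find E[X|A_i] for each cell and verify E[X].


For each cell A_i: E[X|A_i] = E[X*1_A_i] / P(A_i)
Step 1: E[X|A_1] = 6.2 / 0.186 = 33.333333
Step 2: E[X|A_2] = 4.61 / 0.1686 = 27.342823
Step 3: E[X|A_3] = 1.45 / 0.1686 = 8.600237
Step 4: E[X|A_4] = 3.03 / 0.2849 = 10.635311
Step 5: E[X|A_5] = 5.45 / 0.1919 = 28.400208
Verification: E[X] = sum E[X*1_A_i] = 6.2 + 4.61 + 1.45 + 3.03 + 5.45 = 20.74


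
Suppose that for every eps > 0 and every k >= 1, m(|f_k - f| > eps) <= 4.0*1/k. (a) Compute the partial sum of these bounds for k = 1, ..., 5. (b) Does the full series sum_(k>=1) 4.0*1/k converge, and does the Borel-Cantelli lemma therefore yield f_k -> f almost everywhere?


Step 1: List the terms 4.0*1/k for k = 1 to 5:
  k=1: 4
  k=2: 2
  k=3: 1.333333
  k=4: 1
  k=5: 0.8
Step 2: Partial sum = 4 + 2 + 1.333333 + 1 + 0.8
     = 9.133333
Step 3: The full series sum_(k>=1) 4.0*1/k diverges (harmonic series, p = 1; a nonzero constant multiple of a divergent series diverges).
Step 4: The (first) Borel-Cantelli lemma requires a summable sequence of measures, so it does not apply here;
        from this bound alone no conclusion about a.e. convergence can be drawn (convergence in measure still
        gives an a.e.-convergent subsequence, but not a.e. convergence of the whole sequence).
Conclusion: series diverges; Borel-Cantelli is inconclusive about a.e. convergence of f_k.


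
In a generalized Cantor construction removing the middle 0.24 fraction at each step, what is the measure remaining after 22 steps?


Step 1: At each step, fraction remaining = 1 - 0.24 = 0.76
Step 2: After 22 steps, measure = (0.76)^22
Result = 0.002387


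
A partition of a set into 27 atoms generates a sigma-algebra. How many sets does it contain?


Each element of the sigma-algebra is a union of some subset of the 27 atoms.
The number of such subsets is 2^27 = 134217728.


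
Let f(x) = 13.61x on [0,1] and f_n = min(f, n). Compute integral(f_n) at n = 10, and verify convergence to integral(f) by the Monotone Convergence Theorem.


f(x) = 13.61x on [0,1]; f_n(x) = min(13.61x, n). At n = 10:
Step 1: f(x) reaches 10 at x = 10/13.61 = 0.734754
Step 2: integral(f_10) = integral(13.61x, 0, 0.734754) + integral(10, 0.734754, 1)
       = 13.61*0.734754^2/2 + 10*(1 - 0.734754)
       = 3.673769 + 2.652461
       = 6.326231
Step 3: As n -> infinity, f_n increases to f, so by MCT integral(f_n) -> integral(f) = 13.61/2 = 6.805.
Convergence: integral(f_10) = 6.326231 -> 6.805 as n -> infinity


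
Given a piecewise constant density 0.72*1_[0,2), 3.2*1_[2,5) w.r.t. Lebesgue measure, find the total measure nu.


Integrate each piece of the Radon-Nikodym derivative:
Step 1: integral_0^2 0.72 dx = 0.72*(2-0) = 0.72*2 = 1.44
Step 2: integral_2^5 3.2 dx = 3.2*(5-2) = 3.2*3 = 9.6
Total: 1.44 + 9.6 = 11.04


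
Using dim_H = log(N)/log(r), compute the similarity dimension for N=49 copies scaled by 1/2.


For a self-similar set with N copies scaled by 1/r:
dim_H = log(N)/log(r) = log(49)/log(2)
= 3.89182/0.693147
= 5.61471


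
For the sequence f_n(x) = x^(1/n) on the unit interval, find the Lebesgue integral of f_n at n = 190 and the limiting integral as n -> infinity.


At n = 190: f_190(x) = x^(1/190).
Step 1: integral(x^(1/190), 0, 1) = [x^(1/190+1) / (1/190+1)] from 0 to 1
     = 1 / (1/190 + 1) = 1 / ((190+1)/190) = 190/(190+1)
     = 190/191 = 0.994764
Step 2: As n -> infinity, f_n(x) = x^(1/n) -> 1 for x in (0,1], and f_n is increasing in n.
By MCT, lim_n integral(f_n) = integral(lim_n f_n) = integral(1, 0, 1) = 1.
Step 3: Verify convergence: 190/191 = 0.994764 -> 1


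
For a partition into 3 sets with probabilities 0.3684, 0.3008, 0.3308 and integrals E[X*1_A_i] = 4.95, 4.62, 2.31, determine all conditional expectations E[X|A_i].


For each cell A_i: E[X|A_i] = E[X*1_A_i] / P(A_i)
Step 1: E[X|A_1] = 4.95 / 0.3684 = 13.436482
Step 2: E[X|A_2] = 4.62 / 0.3008 = 15.359043
Step 3: E[X|A_3] = 2.31 / 0.3308 = 6.983071
Verification: E[X] = sum E[X*1_A_i] = 4.95 + 4.62 + 2.31 = 11.88


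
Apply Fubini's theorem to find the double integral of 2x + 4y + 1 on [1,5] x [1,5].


By Fubini, integrate in x first, then y.
Step 1: Fix y, integrate over x in [1,5]:
  integral(2x + 4y + 1, x=1..5)
  = 2*(5^2 - 1^2)/2 + (4y + 1)*(5 - 1)
  = 24 + (4y + 1)*4
  = 24 + 16y + 4
  = 28 + 16y
Step 2: Integrate over y in [1,5]:
  integral(28 + 16y, y=1..5)
  = 28*4 + 16*(5^2 - 1^2)/2
  = 112 + 192
  = 304


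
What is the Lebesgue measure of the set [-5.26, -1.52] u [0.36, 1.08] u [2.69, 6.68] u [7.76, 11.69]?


For pairwise disjoint intervals, m(union) = sum of lengths.
= (-1.52 - -5.26) + (1.08 - 0.36) + (6.68 - 2.69) + (11.69 - 7.76)
= 3.74 + 0.72 + 3.99 + 3.93
= 12.38


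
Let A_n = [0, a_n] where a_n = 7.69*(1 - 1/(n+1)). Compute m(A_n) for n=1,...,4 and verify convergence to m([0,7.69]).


By continuity of measure from below: if A_n increases to A, then m(A_n) -> m(A).
Here A = [0, 7.69], so m(A) = 7.69
Step 1: a_1 = 7.69*(1 - 1/2) = 3.845, m(A_1) = 3.845
Step 2: a_2 = 7.69*(1 - 1/3) = 5.1267, m(A_2) = 5.1267
Step 3: a_3 = 7.69*(1 - 1/4) = 5.7675, m(A_3) = 5.7675
Step 4: a_4 = 7.69*(1 - 1/5) = 6.152, m(A_4) = 6.152
Limit: m(A_n) -> m([0,7.69]) = 7.69


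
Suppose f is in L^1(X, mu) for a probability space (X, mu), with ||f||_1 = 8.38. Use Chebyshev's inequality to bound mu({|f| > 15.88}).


Chebyshev/Markov inequality: mu(|f| > eps) <= (||f||_p / eps)^p
Step 1: ||f||_1 / eps = 8.38 / 15.88 = 0.527708
Step 2: Raise to power p = 1:
  (0.527708)^1 = 0.527708
Step 3: Therefore mu(|f| > 15.88) <= 0.527708


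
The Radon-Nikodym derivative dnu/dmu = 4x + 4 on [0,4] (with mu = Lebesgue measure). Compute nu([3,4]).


nu(A) = integral_A (dnu/dmu) dmu = integral_3^4 (4x + 4) dx
Step 1: Antiderivative F(x) = (4/2)x^2 + 4x
Step 2: F(4) = (4/2)*4^2 + 4*4 = 32 + 16 = 48
Step 3: F(3) = (4/2)*3^2 + 4*3 = 18 + 12 = 30
Step 4: nu([3,4]) = F(4) - F(3) = 48 - 30 = 18


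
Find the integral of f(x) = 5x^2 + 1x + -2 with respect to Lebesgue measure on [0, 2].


The Lebesgue integral of a Riemann-integrable function agrees with the Riemann integral.
Antiderivative F(x) = (5/3)x^3 + (1/2)x^2 + -2x
F(2) = (5/3)*2^3 + (1/2)*2^2 + -2*2
     = (5/3)*8 + (1/2)*4 + -2*2
     = 13.333333 + 2 + -4
     = 11.333333
F(0) = 0.0
Integral = F(2) - F(0) = 11.333333 - 0.0 = 11.333333


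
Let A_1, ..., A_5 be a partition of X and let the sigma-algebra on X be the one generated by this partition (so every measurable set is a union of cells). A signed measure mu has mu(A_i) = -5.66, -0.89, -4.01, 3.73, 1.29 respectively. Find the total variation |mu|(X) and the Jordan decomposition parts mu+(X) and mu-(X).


Step 1: Every measurable set is a union of atoms (the cells / points), so a Hahn decomposition is
  obtained by grouping atoms by sign: P = union of atoms with mu > 0, N = union of the remaining atoms.
  Atoms in P (indices): 4, 5;  atoms in N (indices): 1, 2, 3
  Positive values: 3.73, 1.29
  Negative values: -5.66, -0.89, -4.01
Step 2: mu+(X) = mu(P) = sum of positive atom values = 5.02
Step 3: mu-(X) = -mu(N) = sum of |negative atom values| = 10.56
Step 4: |mu|(X) = mu+(X) + mu-(X) = 5.02 + 10.56 = 15.58


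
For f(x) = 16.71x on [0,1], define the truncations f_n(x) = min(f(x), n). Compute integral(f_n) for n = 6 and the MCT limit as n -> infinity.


f(x) = 16.71x on [0,1]; f_n(x) = min(16.71x, n). At n = 6:
Step 1: f(x) reaches 6 at x = 6/16.71 = 0.359066
Step 2: integral(f_6) = integral(16.71x, 0, 0.359066) + integral(6, 0.359066, 1)
       = 16.71*0.359066^2/2 + 6*(1 - 0.359066)
       = 1.077199 + 3.845601
       = 4.922801
Step 3: As n -> infinity, f_n increases to f, so by MCT integral(f_n) -> integral(f) = 16.71/2 = 8.355.
Convergence: integral(f_6) = 4.922801 -> 8.355 as n -> infinity
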